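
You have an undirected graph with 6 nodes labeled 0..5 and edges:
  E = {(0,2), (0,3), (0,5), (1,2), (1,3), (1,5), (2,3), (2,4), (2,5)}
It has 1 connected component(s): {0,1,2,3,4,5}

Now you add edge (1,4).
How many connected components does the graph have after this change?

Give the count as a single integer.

Initial component count: 1
Add (1,4): endpoints already in same component. Count unchanged: 1.
New component count: 1

Answer: 1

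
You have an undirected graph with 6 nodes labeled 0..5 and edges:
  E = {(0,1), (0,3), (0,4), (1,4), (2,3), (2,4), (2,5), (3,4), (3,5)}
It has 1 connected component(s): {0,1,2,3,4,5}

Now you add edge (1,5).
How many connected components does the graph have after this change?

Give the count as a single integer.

Answer: 1

Derivation:
Initial component count: 1
Add (1,5): endpoints already in same component. Count unchanged: 1.
New component count: 1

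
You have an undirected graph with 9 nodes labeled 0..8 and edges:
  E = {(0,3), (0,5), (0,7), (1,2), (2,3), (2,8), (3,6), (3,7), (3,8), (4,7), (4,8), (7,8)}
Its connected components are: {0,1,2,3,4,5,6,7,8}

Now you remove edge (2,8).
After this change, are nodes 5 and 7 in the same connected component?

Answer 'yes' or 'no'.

Answer: yes

Derivation:
Initial components: {0,1,2,3,4,5,6,7,8}
Removing edge (2,8): not a bridge — component count unchanged at 1.
New components: {0,1,2,3,4,5,6,7,8}
Are 5 and 7 in the same component? yes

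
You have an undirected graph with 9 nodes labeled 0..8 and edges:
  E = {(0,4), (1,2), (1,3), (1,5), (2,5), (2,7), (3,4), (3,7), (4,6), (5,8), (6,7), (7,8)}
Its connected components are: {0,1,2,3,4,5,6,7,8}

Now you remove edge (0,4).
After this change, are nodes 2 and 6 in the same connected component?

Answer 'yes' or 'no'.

Answer: yes

Derivation:
Initial components: {0,1,2,3,4,5,6,7,8}
Removing edge (0,4): it was a bridge — component count 1 -> 2.
New components: {0} {1,2,3,4,5,6,7,8}
Are 2 and 6 in the same component? yes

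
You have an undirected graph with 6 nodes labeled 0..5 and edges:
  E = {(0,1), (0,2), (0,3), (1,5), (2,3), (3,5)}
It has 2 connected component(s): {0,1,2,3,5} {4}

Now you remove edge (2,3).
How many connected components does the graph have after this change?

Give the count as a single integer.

Initial component count: 2
Remove (2,3): not a bridge. Count unchanged: 2.
  After removal, components: {0,1,2,3,5} {4}
New component count: 2

Answer: 2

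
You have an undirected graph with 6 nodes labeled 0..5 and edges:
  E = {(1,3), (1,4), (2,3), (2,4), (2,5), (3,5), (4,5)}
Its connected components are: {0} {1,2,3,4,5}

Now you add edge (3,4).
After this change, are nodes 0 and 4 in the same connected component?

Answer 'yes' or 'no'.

Answer: no

Derivation:
Initial components: {0} {1,2,3,4,5}
Adding edge (3,4): both already in same component {1,2,3,4,5}. No change.
New components: {0} {1,2,3,4,5}
Are 0 and 4 in the same component? no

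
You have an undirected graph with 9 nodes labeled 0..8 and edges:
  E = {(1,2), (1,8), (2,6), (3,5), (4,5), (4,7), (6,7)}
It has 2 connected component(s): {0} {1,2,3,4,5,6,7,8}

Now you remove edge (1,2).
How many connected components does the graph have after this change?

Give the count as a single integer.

Initial component count: 2
Remove (1,2): it was a bridge. Count increases: 2 -> 3.
  After removal, components: {0} {1,8} {2,3,4,5,6,7}
New component count: 3

Answer: 3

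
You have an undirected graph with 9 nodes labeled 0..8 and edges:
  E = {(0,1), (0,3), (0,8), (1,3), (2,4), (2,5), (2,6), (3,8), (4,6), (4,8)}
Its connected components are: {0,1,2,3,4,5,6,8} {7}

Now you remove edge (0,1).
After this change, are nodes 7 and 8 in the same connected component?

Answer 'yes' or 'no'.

Initial components: {0,1,2,3,4,5,6,8} {7}
Removing edge (0,1): not a bridge — component count unchanged at 2.
New components: {0,1,2,3,4,5,6,8} {7}
Are 7 and 8 in the same component? no

Answer: no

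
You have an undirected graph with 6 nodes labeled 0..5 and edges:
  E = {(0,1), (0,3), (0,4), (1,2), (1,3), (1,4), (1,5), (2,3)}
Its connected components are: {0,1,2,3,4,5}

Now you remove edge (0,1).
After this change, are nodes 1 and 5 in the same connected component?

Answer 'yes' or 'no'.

Answer: yes

Derivation:
Initial components: {0,1,2,3,4,5}
Removing edge (0,1): not a bridge — component count unchanged at 1.
New components: {0,1,2,3,4,5}
Are 1 and 5 in the same component? yes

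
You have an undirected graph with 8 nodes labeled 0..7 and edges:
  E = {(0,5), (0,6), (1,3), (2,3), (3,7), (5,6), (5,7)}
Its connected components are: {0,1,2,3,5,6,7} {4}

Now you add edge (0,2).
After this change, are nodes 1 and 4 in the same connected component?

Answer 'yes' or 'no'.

Initial components: {0,1,2,3,5,6,7} {4}
Adding edge (0,2): both already in same component {0,1,2,3,5,6,7}. No change.
New components: {0,1,2,3,5,6,7} {4}
Are 1 and 4 in the same component? no

Answer: no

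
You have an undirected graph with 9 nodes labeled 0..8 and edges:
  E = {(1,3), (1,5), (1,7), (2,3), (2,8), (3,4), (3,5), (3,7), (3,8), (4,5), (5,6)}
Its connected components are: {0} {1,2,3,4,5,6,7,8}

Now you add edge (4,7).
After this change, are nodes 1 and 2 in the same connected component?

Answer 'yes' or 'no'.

Initial components: {0} {1,2,3,4,5,6,7,8}
Adding edge (4,7): both already in same component {1,2,3,4,5,6,7,8}. No change.
New components: {0} {1,2,3,4,5,6,7,8}
Are 1 and 2 in the same component? yes

Answer: yes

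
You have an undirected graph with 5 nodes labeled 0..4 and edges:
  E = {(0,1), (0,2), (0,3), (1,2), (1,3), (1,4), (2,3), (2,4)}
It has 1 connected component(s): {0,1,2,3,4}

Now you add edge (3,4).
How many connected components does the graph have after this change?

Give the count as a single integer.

Initial component count: 1
Add (3,4): endpoints already in same component. Count unchanged: 1.
New component count: 1

Answer: 1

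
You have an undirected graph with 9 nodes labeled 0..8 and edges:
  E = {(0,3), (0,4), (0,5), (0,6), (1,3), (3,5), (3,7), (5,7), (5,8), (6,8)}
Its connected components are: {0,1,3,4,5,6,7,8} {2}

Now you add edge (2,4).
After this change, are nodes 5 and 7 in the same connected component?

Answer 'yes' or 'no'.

Initial components: {0,1,3,4,5,6,7,8} {2}
Adding edge (2,4): merges {2} and {0,1,3,4,5,6,7,8}.
New components: {0,1,2,3,4,5,6,7,8}
Are 5 and 7 in the same component? yes

Answer: yes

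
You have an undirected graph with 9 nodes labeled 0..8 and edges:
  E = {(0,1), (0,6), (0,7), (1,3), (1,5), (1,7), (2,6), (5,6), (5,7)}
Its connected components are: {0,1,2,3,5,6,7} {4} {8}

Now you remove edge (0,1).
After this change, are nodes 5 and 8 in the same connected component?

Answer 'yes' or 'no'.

Answer: no

Derivation:
Initial components: {0,1,2,3,5,6,7} {4} {8}
Removing edge (0,1): not a bridge — component count unchanged at 3.
New components: {0,1,2,3,5,6,7} {4} {8}
Are 5 and 8 in the same component? no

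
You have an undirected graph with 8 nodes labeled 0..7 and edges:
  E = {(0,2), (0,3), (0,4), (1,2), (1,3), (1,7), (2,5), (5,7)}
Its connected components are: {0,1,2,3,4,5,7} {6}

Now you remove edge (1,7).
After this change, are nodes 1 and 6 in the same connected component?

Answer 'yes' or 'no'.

Initial components: {0,1,2,3,4,5,7} {6}
Removing edge (1,7): not a bridge — component count unchanged at 2.
New components: {0,1,2,3,4,5,7} {6}
Are 1 and 6 in the same component? no

Answer: no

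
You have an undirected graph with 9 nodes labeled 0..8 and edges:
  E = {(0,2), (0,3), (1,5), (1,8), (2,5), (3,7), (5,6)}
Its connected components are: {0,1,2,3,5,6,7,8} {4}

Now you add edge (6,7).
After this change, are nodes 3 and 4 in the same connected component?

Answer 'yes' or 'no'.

Answer: no

Derivation:
Initial components: {0,1,2,3,5,6,7,8} {4}
Adding edge (6,7): both already in same component {0,1,2,3,5,6,7,8}. No change.
New components: {0,1,2,3,5,6,7,8} {4}
Are 3 and 4 in the same component? no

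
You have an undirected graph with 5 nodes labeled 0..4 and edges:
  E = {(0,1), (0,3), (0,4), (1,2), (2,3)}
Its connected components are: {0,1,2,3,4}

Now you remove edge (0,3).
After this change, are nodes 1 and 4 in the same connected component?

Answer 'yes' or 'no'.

Initial components: {0,1,2,3,4}
Removing edge (0,3): not a bridge — component count unchanged at 1.
New components: {0,1,2,3,4}
Are 1 and 4 in the same component? yes

Answer: yes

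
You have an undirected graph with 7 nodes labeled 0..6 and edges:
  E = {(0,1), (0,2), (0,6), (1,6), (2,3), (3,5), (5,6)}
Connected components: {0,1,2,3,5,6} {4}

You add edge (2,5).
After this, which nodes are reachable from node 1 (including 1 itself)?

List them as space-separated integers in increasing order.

Answer: 0 1 2 3 5 6

Derivation:
Before: nodes reachable from 1: {0,1,2,3,5,6}
Adding (2,5): both endpoints already in same component. Reachability from 1 unchanged.
After: nodes reachable from 1: {0,1,2,3,5,6}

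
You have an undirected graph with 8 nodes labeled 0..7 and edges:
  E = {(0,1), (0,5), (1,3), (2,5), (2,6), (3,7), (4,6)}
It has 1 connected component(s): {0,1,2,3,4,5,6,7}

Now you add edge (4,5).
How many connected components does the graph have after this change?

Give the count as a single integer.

Answer: 1

Derivation:
Initial component count: 1
Add (4,5): endpoints already in same component. Count unchanged: 1.
New component count: 1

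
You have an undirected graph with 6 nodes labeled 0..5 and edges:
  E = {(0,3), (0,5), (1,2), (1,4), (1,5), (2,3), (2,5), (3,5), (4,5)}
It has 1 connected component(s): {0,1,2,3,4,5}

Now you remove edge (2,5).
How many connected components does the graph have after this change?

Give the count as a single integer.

Initial component count: 1
Remove (2,5): not a bridge. Count unchanged: 1.
  After removal, components: {0,1,2,3,4,5}
New component count: 1

Answer: 1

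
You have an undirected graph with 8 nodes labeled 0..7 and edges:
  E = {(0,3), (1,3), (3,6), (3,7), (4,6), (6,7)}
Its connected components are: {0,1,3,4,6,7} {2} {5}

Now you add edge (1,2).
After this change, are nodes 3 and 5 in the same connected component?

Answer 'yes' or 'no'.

Answer: no

Derivation:
Initial components: {0,1,3,4,6,7} {2} {5}
Adding edge (1,2): merges {0,1,3,4,6,7} and {2}.
New components: {0,1,2,3,4,6,7} {5}
Are 3 and 5 in the same component? no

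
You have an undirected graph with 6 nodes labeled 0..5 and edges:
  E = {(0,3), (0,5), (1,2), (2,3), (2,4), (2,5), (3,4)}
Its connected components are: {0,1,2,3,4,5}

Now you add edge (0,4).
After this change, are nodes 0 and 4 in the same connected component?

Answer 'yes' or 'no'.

Initial components: {0,1,2,3,4,5}
Adding edge (0,4): both already in same component {0,1,2,3,4,5}. No change.
New components: {0,1,2,3,4,5}
Are 0 and 4 in the same component? yes

Answer: yes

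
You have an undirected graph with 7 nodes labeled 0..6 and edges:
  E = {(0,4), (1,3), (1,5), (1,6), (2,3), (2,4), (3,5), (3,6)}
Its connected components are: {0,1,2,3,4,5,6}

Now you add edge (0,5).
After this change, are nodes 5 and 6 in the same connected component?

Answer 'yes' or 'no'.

Initial components: {0,1,2,3,4,5,6}
Adding edge (0,5): both already in same component {0,1,2,3,4,5,6}. No change.
New components: {0,1,2,3,4,5,6}
Are 5 and 6 in the same component? yes

Answer: yes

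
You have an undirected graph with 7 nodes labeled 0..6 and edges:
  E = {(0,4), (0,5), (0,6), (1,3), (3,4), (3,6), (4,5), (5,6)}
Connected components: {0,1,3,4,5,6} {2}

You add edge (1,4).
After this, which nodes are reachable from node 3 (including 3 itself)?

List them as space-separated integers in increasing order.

Before: nodes reachable from 3: {0,1,3,4,5,6}
Adding (1,4): both endpoints already in same component. Reachability from 3 unchanged.
After: nodes reachable from 3: {0,1,3,4,5,6}

Answer: 0 1 3 4 5 6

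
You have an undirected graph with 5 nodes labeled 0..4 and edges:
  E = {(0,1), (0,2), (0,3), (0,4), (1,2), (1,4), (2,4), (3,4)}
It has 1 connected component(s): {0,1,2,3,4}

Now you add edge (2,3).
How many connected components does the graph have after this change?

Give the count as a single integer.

Answer: 1

Derivation:
Initial component count: 1
Add (2,3): endpoints already in same component. Count unchanged: 1.
New component count: 1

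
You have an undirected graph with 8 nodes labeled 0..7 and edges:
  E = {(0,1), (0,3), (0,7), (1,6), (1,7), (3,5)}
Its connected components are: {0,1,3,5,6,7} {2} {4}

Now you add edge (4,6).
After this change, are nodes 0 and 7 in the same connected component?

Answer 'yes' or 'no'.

Answer: yes

Derivation:
Initial components: {0,1,3,5,6,7} {2} {4}
Adding edge (4,6): merges {4} and {0,1,3,5,6,7}.
New components: {0,1,3,4,5,6,7} {2}
Are 0 and 7 in the same component? yes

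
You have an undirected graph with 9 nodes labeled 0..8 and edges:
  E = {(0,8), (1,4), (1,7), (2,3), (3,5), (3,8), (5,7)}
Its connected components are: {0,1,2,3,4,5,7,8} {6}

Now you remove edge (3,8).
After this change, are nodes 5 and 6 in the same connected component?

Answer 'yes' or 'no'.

Initial components: {0,1,2,3,4,5,7,8} {6}
Removing edge (3,8): it was a bridge — component count 2 -> 3.
New components: {0,8} {1,2,3,4,5,7} {6}
Are 5 and 6 in the same component? no

Answer: no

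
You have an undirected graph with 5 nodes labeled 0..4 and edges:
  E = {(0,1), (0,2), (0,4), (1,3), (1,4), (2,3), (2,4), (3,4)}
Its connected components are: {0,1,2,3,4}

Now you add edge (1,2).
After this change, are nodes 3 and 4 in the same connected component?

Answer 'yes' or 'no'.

Initial components: {0,1,2,3,4}
Adding edge (1,2): both already in same component {0,1,2,3,4}. No change.
New components: {0,1,2,3,4}
Are 3 and 4 in the same component? yes

Answer: yes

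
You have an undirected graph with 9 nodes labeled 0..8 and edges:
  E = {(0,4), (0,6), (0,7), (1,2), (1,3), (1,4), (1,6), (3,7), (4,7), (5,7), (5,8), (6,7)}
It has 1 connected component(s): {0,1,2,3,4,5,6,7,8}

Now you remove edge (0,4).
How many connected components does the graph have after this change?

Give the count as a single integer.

Answer: 1

Derivation:
Initial component count: 1
Remove (0,4): not a bridge. Count unchanged: 1.
  After removal, components: {0,1,2,3,4,5,6,7,8}
New component count: 1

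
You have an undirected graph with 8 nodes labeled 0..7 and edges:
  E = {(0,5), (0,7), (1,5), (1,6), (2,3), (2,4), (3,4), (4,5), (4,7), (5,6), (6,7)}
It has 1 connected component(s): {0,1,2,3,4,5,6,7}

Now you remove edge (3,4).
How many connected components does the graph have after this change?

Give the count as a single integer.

Initial component count: 1
Remove (3,4): not a bridge. Count unchanged: 1.
  After removal, components: {0,1,2,3,4,5,6,7}
New component count: 1

Answer: 1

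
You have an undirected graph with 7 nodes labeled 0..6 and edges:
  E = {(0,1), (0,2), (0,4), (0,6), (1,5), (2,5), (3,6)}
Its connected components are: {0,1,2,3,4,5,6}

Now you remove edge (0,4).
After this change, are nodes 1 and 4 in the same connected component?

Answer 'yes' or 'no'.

Answer: no

Derivation:
Initial components: {0,1,2,3,4,5,6}
Removing edge (0,4): it was a bridge — component count 1 -> 2.
New components: {0,1,2,3,5,6} {4}
Are 1 and 4 in the same component? no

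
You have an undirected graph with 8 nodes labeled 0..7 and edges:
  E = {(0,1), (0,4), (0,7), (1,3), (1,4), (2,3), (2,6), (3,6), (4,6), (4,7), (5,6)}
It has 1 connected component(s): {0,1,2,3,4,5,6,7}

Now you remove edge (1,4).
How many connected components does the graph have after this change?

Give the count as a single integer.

Answer: 1

Derivation:
Initial component count: 1
Remove (1,4): not a bridge. Count unchanged: 1.
  After removal, components: {0,1,2,3,4,5,6,7}
New component count: 1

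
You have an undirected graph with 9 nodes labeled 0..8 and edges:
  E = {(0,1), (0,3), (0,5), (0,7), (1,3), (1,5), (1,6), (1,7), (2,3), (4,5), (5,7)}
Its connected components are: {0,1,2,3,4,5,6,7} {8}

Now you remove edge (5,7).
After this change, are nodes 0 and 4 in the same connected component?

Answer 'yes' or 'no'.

Answer: yes

Derivation:
Initial components: {0,1,2,3,4,5,6,7} {8}
Removing edge (5,7): not a bridge — component count unchanged at 2.
New components: {0,1,2,3,4,5,6,7} {8}
Are 0 and 4 in the same component? yes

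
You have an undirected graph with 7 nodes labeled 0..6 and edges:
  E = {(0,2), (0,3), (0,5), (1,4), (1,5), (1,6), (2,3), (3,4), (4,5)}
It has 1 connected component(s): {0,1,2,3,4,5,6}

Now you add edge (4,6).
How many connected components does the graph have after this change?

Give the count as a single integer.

Answer: 1

Derivation:
Initial component count: 1
Add (4,6): endpoints already in same component. Count unchanged: 1.
New component count: 1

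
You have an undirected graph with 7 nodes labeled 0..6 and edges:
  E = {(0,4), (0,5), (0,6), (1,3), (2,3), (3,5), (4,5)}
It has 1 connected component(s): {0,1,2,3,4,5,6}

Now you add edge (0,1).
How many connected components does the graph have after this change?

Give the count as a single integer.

Answer: 1

Derivation:
Initial component count: 1
Add (0,1): endpoints already in same component. Count unchanged: 1.
New component count: 1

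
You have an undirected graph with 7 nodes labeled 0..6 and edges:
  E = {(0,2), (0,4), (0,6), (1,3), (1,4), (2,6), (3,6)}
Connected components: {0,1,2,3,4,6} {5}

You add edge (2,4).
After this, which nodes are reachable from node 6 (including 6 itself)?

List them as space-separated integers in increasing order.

Answer: 0 1 2 3 4 6

Derivation:
Before: nodes reachable from 6: {0,1,2,3,4,6}
Adding (2,4): both endpoints already in same component. Reachability from 6 unchanged.
After: nodes reachable from 6: {0,1,2,3,4,6}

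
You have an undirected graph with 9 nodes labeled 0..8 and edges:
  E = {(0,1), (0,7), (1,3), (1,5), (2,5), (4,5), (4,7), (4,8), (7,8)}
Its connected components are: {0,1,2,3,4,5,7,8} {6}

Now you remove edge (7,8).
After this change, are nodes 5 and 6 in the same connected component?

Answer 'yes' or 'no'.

Initial components: {0,1,2,3,4,5,7,8} {6}
Removing edge (7,8): not a bridge — component count unchanged at 2.
New components: {0,1,2,3,4,5,7,8} {6}
Are 5 and 6 in the same component? no

Answer: no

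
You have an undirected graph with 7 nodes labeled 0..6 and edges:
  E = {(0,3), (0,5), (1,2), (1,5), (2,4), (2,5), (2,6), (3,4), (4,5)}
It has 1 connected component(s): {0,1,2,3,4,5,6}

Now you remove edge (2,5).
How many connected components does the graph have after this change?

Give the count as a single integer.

Answer: 1

Derivation:
Initial component count: 1
Remove (2,5): not a bridge. Count unchanged: 1.
  After removal, components: {0,1,2,3,4,5,6}
New component count: 1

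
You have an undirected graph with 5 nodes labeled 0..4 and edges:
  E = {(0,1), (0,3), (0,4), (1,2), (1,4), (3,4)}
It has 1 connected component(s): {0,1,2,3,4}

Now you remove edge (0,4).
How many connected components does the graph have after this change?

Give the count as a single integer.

Initial component count: 1
Remove (0,4): not a bridge. Count unchanged: 1.
  After removal, components: {0,1,2,3,4}
New component count: 1

Answer: 1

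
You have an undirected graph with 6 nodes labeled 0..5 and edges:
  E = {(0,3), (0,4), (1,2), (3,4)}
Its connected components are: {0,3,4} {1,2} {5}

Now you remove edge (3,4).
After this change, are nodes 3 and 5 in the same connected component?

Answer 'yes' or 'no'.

Initial components: {0,3,4} {1,2} {5}
Removing edge (3,4): not a bridge — component count unchanged at 3.
New components: {0,3,4} {1,2} {5}
Are 3 and 5 in the same component? no

Answer: no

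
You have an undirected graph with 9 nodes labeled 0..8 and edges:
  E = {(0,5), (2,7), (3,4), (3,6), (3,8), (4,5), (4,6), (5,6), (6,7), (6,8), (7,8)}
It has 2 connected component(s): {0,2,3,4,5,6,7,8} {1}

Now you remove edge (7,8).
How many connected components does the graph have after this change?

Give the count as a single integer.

Answer: 2

Derivation:
Initial component count: 2
Remove (7,8): not a bridge. Count unchanged: 2.
  After removal, components: {0,2,3,4,5,6,7,8} {1}
New component count: 2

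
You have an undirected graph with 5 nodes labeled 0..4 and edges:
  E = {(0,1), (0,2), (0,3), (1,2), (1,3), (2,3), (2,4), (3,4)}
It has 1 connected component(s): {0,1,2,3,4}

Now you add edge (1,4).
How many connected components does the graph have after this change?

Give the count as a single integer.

Answer: 1

Derivation:
Initial component count: 1
Add (1,4): endpoints already in same component. Count unchanged: 1.
New component count: 1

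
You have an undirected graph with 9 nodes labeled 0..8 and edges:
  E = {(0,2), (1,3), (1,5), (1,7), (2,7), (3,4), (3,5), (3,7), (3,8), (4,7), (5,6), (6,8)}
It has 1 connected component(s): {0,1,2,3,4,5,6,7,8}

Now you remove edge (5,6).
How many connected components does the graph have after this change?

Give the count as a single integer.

Initial component count: 1
Remove (5,6): not a bridge. Count unchanged: 1.
  After removal, components: {0,1,2,3,4,5,6,7,8}
New component count: 1

Answer: 1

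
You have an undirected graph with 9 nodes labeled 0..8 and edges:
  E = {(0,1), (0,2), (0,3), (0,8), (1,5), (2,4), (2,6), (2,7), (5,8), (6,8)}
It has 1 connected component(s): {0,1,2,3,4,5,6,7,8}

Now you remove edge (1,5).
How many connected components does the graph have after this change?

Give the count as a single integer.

Answer: 1

Derivation:
Initial component count: 1
Remove (1,5): not a bridge. Count unchanged: 1.
  After removal, components: {0,1,2,3,4,5,6,7,8}
New component count: 1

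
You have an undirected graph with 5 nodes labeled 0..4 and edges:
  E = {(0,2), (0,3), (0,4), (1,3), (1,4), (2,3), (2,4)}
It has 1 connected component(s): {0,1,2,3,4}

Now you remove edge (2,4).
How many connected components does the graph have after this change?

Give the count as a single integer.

Answer: 1

Derivation:
Initial component count: 1
Remove (2,4): not a bridge. Count unchanged: 1.
  After removal, components: {0,1,2,3,4}
New component count: 1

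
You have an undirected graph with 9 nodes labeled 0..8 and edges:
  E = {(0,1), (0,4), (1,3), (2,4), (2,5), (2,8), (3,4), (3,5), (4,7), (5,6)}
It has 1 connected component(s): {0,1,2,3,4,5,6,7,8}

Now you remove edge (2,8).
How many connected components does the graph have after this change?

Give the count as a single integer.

Initial component count: 1
Remove (2,8): it was a bridge. Count increases: 1 -> 2.
  After removal, components: {0,1,2,3,4,5,6,7} {8}
New component count: 2

Answer: 2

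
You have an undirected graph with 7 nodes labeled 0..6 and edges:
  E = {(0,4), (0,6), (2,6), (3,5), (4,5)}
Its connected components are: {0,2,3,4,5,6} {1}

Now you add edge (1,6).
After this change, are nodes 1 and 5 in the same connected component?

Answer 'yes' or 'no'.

Answer: yes

Derivation:
Initial components: {0,2,3,4,5,6} {1}
Adding edge (1,6): merges {1} and {0,2,3,4,5,6}.
New components: {0,1,2,3,4,5,6}
Are 1 and 5 in the same component? yes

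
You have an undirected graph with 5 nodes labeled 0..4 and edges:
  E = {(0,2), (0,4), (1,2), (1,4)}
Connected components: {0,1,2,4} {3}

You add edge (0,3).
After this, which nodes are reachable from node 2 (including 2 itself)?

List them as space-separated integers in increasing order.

Answer: 0 1 2 3 4

Derivation:
Before: nodes reachable from 2: {0,1,2,4}
Adding (0,3): merges 2's component with another. Reachability grows.
After: nodes reachable from 2: {0,1,2,3,4}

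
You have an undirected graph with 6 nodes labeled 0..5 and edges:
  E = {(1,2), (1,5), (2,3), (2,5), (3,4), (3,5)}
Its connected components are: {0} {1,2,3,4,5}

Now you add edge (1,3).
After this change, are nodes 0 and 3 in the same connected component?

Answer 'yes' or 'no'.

Answer: no

Derivation:
Initial components: {0} {1,2,3,4,5}
Adding edge (1,3): both already in same component {1,2,3,4,5}. No change.
New components: {0} {1,2,3,4,5}
Are 0 and 3 in the same component? no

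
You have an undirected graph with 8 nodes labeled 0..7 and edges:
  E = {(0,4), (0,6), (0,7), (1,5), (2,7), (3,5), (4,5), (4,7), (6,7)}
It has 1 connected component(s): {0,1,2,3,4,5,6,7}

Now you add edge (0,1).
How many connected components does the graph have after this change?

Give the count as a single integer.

Initial component count: 1
Add (0,1): endpoints already in same component. Count unchanged: 1.
New component count: 1

Answer: 1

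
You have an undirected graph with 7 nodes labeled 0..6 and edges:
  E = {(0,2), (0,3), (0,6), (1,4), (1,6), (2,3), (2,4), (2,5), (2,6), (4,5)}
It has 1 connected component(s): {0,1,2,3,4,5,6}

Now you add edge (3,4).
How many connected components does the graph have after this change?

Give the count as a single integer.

Answer: 1

Derivation:
Initial component count: 1
Add (3,4): endpoints already in same component. Count unchanged: 1.
New component count: 1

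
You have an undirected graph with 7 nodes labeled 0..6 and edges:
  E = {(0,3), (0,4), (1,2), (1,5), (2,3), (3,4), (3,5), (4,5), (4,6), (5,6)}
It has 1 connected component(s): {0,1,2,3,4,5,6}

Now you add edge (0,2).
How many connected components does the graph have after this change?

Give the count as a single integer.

Initial component count: 1
Add (0,2): endpoints already in same component. Count unchanged: 1.
New component count: 1

Answer: 1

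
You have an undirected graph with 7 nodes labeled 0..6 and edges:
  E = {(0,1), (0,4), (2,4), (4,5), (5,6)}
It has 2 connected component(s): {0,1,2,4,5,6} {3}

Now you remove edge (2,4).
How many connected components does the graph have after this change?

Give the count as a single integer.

Initial component count: 2
Remove (2,4): it was a bridge. Count increases: 2 -> 3.
  After removal, components: {0,1,4,5,6} {2} {3}
New component count: 3

Answer: 3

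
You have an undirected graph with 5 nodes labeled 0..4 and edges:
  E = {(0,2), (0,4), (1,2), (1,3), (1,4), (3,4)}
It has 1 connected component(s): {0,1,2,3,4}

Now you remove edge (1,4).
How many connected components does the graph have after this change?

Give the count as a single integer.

Initial component count: 1
Remove (1,4): not a bridge. Count unchanged: 1.
  After removal, components: {0,1,2,3,4}
New component count: 1

Answer: 1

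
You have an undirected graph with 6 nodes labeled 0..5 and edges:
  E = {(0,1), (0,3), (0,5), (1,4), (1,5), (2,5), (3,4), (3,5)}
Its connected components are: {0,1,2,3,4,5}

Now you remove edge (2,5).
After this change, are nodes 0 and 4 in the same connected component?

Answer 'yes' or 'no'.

Answer: yes

Derivation:
Initial components: {0,1,2,3,4,5}
Removing edge (2,5): it was a bridge — component count 1 -> 2.
New components: {0,1,3,4,5} {2}
Are 0 and 4 in the same component? yes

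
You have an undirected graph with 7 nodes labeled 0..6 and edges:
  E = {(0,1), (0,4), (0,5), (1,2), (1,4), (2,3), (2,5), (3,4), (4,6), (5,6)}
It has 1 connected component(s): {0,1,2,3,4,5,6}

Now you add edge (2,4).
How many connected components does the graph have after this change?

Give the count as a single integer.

Answer: 1

Derivation:
Initial component count: 1
Add (2,4): endpoints already in same component. Count unchanged: 1.
New component count: 1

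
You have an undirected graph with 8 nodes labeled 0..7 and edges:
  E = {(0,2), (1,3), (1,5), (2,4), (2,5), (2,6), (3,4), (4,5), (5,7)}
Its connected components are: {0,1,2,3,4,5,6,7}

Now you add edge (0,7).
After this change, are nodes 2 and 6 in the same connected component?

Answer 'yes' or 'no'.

Initial components: {0,1,2,3,4,5,6,7}
Adding edge (0,7): both already in same component {0,1,2,3,4,5,6,7}. No change.
New components: {0,1,2,3,4,5,6,7}
Are 2 and 6 in the same component? yes

Answer: yes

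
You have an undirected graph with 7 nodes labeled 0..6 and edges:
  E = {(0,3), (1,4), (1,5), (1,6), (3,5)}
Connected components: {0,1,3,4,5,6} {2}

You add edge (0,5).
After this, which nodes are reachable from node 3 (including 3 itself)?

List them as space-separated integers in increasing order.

Answer: 0 1 3 4 5 6

Derivation:
Before: nodes reachable from 3: {0,1,3,4,5,6}
Adding (0,5): both endpoints already in same component. Reachability from 3 unchanged.
After: nodes reachable from 3: {0,1,3,4,5,6}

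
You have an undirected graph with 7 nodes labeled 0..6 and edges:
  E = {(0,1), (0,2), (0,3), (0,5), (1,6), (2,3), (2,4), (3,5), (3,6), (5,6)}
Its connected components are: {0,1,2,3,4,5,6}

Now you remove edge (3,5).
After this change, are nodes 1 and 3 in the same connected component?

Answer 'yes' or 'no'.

Initial components: {0,1,2,3,4,5,6}
Removing edge (3,5): not a bridge — component count unchanged at 1.
New components: {0,1,2,3,4,5,6}
Are 1 and 3 in the same component? yes

Answer: yes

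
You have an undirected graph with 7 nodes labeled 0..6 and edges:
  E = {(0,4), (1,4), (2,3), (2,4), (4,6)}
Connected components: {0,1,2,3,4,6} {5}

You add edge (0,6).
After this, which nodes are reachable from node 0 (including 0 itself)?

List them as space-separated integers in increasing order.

Before: nodes reachable from 0: {0,1,2,3,4,6}
Adding (0,6): both endpoints already in same component. Reachability from 0 unchanged.
After: nodes reachable from 0: {0,1,2,3,4,6}

Answer: 0 1 2 3 4 6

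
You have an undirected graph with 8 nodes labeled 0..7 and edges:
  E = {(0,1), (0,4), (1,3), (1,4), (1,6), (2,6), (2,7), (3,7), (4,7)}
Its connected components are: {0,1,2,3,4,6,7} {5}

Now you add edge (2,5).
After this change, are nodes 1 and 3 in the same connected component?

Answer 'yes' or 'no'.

Initial components: {0,1,2,3,4,6,7} {5}
Adding edge (2,5): merges {0,1,2,3,4,6,7} and {5}.
New components: {0,1,2,3,4,5,6,7}
Are 1 and 3 in the same component? yes

Answer: yes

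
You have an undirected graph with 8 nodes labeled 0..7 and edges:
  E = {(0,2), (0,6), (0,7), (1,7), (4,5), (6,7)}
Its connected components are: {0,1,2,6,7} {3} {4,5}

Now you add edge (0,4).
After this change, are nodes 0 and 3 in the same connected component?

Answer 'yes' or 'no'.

Answer: no

Derivation:
Initial components: {0,1,2,6,7} {3} {4,5}
Adding edge (0,4): merges {0,1,2,6,7} and {4,5}.
New components: {0,1,2,4,5,6,7} {3}
Are 0 and 3 in the same component? no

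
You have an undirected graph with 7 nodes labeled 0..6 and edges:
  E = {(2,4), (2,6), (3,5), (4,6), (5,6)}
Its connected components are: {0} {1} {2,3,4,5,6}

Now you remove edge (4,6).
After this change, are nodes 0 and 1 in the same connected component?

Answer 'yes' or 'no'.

Initial components: {0} {1} {2,3,4,5,6}
Removing edge (4,6): not a bridge — component count unchanged at 3.
New components: {0} {1} {2,3,4,5,6}
Are 0 and 1 in the same component? no

Answer: no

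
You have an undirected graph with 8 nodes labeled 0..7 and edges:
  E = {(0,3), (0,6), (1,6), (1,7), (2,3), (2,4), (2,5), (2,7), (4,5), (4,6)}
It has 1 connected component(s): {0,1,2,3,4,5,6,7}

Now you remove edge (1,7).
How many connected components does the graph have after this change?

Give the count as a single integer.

Initial component count: 1
Remove (1,7): not a bridge. Count unchanged: 1.
  After removal, components: {0,1,2,3,4,5,6,7}
New component count: 1

Answer: 1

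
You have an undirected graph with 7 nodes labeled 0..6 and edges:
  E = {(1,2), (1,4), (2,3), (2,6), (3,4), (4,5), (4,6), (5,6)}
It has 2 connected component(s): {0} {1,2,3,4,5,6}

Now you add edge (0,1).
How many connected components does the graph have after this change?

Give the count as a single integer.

Answer: 1

Derivation:
Initial component count: 2
Add (0,1): merges two components. Count decreases: 2 -> 1.
New component count: 1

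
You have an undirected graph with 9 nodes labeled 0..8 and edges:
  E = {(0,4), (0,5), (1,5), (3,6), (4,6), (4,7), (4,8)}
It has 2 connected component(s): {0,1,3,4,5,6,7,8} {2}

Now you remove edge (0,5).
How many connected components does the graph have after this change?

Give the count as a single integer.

Initial component count: 2
Remove (0,5): it was a bridge. Count increases: 2 -> 3.
  After removal, components: {0,3,4,6,7,8} {1,5} {2}
New component count: 3

Answer: 3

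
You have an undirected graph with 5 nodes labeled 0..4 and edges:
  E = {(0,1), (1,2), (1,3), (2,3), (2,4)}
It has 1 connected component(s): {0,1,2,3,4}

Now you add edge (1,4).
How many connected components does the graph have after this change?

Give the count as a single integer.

Answer: 1

Derivation:
Initial component count: 1
Add (1,4): endpoints already in same component. Count unchanged: 1.
New component count: 1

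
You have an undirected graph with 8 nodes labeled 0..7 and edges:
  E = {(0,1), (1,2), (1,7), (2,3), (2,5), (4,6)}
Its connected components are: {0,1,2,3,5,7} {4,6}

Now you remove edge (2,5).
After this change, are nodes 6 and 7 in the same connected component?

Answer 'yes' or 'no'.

Answer: no

Derivation:
Initial components: {0,1,2,3,5,7} {4,6}
Removing edge (2,5): it was a bridge — component count 2 -> 3.
New components: {0,1,2,3,7} {4,6} {5}
Are 6 and 7 in the same component? no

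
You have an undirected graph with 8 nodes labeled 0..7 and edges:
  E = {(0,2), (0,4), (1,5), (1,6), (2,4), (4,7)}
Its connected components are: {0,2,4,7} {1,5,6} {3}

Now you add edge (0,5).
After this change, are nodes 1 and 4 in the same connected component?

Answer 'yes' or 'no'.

Initial components: {0,2,4,7} {1,5,6} {3}
Adding edge (0,5): merges {0,2,4,7} and {1,5,6}.
New components: {0,1,2,4,5,6,7} {3}
Are 1 and 4 in the same component? yes

Answer: yes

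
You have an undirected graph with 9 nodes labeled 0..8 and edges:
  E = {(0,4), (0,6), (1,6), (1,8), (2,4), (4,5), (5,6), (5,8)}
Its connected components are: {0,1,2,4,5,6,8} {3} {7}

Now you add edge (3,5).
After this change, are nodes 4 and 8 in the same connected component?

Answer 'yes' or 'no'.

Answer: yes

Derivation:
Initial components: {0,1,2,4,5,6,8} {3} {7}
Adding edge (3,5): merges {3} and {0,1,2,4,5,6,8}.
New components: {0,1,2,3,4,5,6,8} {7}
Are 4 and 8 in the same component? yes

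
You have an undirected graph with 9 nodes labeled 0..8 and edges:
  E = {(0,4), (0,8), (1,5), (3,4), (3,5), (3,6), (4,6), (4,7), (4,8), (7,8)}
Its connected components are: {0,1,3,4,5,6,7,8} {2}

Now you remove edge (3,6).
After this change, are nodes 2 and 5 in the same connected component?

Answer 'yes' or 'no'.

Answer: no

Derivation:
Initial components: {0,1,3,4,5,6,7,8} {2}
Removing edge (3,6): not a bridge — component count unchanged at 2.
New components: {0,1,3,4,5,6,7,8} {2}
Are 2 and 5 in the same component? no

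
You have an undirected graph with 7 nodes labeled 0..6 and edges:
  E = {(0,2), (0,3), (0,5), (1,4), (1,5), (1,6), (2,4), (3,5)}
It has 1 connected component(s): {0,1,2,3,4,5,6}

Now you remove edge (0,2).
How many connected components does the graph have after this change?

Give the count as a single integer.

Answer: 1

Derivation:
Initial component count: 1
Remove (0,2): not a bridge. Count unchanged: 1.
  After removal, components: {0,1,2,3,4,5,6}
New component count: 1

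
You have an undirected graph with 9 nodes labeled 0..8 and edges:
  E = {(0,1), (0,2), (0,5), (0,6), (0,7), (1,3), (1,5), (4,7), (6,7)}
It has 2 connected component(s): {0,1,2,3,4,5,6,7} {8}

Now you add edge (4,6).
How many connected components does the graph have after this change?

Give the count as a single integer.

Answer: 2

Derivation:
Initial component count: 2
Add (4,6): endpoints already in same component. Count unchanged: 2.
New component count: 2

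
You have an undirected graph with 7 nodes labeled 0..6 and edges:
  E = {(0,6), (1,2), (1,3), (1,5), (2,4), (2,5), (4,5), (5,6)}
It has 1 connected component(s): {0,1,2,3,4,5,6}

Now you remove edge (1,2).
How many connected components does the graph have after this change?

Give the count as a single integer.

Initial component count: 1
Remove (1,2): not a bridge. Count unchanged: 1.
  After removal, components: {0,1,2,3,4,5,6}
New component count: 1

Answer: 1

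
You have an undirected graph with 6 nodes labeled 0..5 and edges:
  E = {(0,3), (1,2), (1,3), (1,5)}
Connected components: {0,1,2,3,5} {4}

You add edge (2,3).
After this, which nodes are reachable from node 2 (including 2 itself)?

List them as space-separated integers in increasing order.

Before: nodes reachable from 2: {0,1,2,3,5}
Adding (2,3): both endpoints already in same component. Reachability from 2 unchanged.
After: nodes reachable from 2: {0,1,2,3,5}

Answer: 0 1 2 3 5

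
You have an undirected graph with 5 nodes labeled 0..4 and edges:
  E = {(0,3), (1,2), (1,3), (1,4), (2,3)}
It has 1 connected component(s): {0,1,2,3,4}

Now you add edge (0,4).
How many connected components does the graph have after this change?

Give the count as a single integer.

Answer: 1

Derivation:
Initial component count: 1
Add (0,4): endpoints already in same component. Count unchanged: 1.
New component count: 1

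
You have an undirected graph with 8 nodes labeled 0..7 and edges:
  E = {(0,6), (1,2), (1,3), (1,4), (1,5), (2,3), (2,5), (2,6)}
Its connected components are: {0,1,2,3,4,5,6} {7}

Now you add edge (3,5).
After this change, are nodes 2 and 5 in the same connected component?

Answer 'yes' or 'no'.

Answer: yes

Derivation:
Initial components: {0,1,2,3,4,5,6} {7}
Adding edge (3,5): both already in same component {0,1,2,3,4,5,6}. No change.
New components: {0,1,2,3,4,5,6} {7}
Are 2 and 5 in the same component? yes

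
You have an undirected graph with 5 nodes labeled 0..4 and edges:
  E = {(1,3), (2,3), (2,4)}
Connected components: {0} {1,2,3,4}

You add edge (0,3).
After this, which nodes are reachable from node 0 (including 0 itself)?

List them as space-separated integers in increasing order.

Answer: 0 1 2 3 4

Derivation:
Before: nodes reachable from 0: {0}
Adding (0,3): merges 0's component with another. Reachability grows.
After: nodes reachable from 0: {0,1,2,3,4}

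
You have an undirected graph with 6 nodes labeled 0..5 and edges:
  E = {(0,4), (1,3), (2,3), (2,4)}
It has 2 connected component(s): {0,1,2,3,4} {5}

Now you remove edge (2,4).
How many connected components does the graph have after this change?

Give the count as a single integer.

Initial component count: 2
Remove (2,4): it was a bridge. Count increases: 2 -> 3.
  After removal, components: {0,4} {1,2,3} {5}
New component count: 3

Answer: 3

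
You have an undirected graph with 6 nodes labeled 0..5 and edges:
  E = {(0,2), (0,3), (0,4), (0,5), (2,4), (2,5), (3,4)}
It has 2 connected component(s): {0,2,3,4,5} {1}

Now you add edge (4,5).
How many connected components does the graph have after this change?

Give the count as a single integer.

Answer: 2

Derivation:
Initial component count: 2
Add (4,5): endpoints already in same component. Count unchanged: 2.
New component count: 2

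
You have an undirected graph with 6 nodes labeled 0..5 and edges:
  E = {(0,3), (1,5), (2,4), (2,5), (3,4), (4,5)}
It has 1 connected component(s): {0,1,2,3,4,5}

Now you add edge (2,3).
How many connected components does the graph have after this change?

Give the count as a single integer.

Answer: 1

Derivation:
Initial component count: 1
Add (2,3): endpoints already in same component. Count unchanged: 1.
New component count: 1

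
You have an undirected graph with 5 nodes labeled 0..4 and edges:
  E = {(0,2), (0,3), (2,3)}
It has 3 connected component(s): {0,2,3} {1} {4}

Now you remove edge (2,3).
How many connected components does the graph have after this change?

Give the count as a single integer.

Initial component count: 3
Remove (2,3): not a bridge. Count unchanged: 3.
  After removal, components: {0,2,3} {1} {4}
New component count: 3

Answer: 3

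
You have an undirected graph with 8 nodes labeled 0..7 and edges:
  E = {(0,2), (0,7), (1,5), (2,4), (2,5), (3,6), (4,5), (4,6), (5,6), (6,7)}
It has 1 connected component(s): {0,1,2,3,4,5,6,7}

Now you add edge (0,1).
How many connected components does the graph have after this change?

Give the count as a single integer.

Initial component count: 1
Add (0,1): endpoints already in same component. Count unchanged: 1.
New component count: 1

Answer: 1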